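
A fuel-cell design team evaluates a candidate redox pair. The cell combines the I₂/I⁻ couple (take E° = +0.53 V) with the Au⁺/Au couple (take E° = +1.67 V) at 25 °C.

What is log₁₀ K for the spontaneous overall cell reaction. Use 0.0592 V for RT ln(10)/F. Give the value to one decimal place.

38.5

Cathode: Au⁺/Au; anode: I₂/I⁻. E°cell = +1.14 V, n = 2.
log K = nE°cell / 0.0592 = (2)(+1.14) / 0.0592 = 38.5.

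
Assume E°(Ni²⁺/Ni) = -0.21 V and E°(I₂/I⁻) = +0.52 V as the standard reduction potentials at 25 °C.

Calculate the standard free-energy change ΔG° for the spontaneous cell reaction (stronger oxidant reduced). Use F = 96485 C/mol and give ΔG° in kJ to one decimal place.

I₂/I⁻ (E° = +0.52 V) is the cathode; Ni²⁺/Ni (E° = -0.21 V) is the anode, so E°cell = +0.73 V.
Balancing electrons gives n = 2 (lcm of 2 and 2).
ΔG° = −nFE° = −(2)(96485)(+0.73) = -140,868 J = -140.9 kJ.

-140.9 kJ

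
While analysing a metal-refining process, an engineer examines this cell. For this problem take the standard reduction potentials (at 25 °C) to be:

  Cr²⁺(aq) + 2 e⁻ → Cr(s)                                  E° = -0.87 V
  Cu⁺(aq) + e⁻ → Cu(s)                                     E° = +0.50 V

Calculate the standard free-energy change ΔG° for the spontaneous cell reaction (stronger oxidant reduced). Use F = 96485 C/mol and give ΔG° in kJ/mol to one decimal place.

-264.4 kJ/mol

Cu⁺/Cu (E° = +0.50 V) is the cathode; Cr²⁺/Cr (E° = -0.87 V) is the anode, so E°cell = +1.37 V.
Balancing electrons gives n = 2 (lcm of 1 and 2).
ΔG° = −nFE° = −(2)(96485)(+1.37) = -264,369 J = -264.4 kJ/mol.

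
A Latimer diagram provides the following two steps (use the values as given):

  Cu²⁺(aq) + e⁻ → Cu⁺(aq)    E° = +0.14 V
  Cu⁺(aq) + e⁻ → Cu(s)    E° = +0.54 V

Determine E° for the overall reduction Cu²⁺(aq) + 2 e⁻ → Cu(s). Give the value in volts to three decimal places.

Adding the free-energy changes (−nFE°) of the two steps gives −n₃FE°₃ = −n₁FE°₁ − n₂FE°₂.
E°₃ = (1×+0.14 + 1×+0.54) / 2 = (+0.680) / 2 = +0.340 V.

+0.340 V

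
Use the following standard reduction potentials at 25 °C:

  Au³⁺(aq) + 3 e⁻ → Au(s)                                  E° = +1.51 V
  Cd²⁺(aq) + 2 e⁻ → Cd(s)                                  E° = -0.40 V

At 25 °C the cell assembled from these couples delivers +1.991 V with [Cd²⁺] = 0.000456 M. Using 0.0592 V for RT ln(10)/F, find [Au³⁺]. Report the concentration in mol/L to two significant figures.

0.12 M

Au³⁺/Au is the cathode, Cd²⁺/Cd the anode: E°cell = +1.91 V, n = 6.
Overall reaction: 2 Au³⁺(aq) + 3 Cd(s) → 2 Au(s) + 3 Cd²⁺(aq); Q = [Cd²⁺]^3/[Au³⁺]^2.
From E = E° − (0.0592/n) log Q: log Q = (E° − E)·n/0.0592 = (+1.91 − (+1.991))·6/0.0592 = -8.2095.
So 2·log[Au³⁺] = 3·log(0.000456) − log Q = -10.0231 − (-8.2095) = -1.8136; log[Au³⁺] = -1.8136 / 2 = -0.9068; [Au³⁺] = 10^(-0.9068) ≈ 0.12 M.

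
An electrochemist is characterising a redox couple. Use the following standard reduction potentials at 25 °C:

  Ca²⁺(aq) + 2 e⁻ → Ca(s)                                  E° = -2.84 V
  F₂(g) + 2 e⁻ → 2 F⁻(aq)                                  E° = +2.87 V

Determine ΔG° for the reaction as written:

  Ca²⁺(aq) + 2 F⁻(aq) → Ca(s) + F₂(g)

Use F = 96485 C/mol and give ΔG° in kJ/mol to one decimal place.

+1101.9 kJ/mol

As written, Ca²⁺/Ca is reduced (cathode) and F₂/F⁻ is oxidised (anode), so E°cell = (-2.84) − (+2.87) = -5.71 V.
Balancing electrons gives n = 2.
ΔG° = −nFE° = −(2)(96485)(-5.71) = 1,101,859 J = +1101.9 kJ/mol.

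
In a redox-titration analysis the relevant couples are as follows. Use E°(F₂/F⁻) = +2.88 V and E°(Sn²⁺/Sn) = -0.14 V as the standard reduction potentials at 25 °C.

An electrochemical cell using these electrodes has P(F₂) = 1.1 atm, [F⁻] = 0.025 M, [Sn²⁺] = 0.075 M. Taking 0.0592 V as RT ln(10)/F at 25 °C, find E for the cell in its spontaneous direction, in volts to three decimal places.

+3.149 V

F₂/F⁻ is the cathode (higher E°), Sn²⁺/Sn the anode: E°cell = +2.88 − (-0.14) = +3.02 V, n = 2.
Overall: F₂(g) + Sn(s) → 2 F⁻(aq) + Sn²⁺(aq)
Q = [F⁻]^2·[Sn²⁺] / (P(F₂)); log Q = -4.370.
E = E° − (0.0592/n) log Q = +3.02 − (0.0592/2)(-4.370) = +3.149 V.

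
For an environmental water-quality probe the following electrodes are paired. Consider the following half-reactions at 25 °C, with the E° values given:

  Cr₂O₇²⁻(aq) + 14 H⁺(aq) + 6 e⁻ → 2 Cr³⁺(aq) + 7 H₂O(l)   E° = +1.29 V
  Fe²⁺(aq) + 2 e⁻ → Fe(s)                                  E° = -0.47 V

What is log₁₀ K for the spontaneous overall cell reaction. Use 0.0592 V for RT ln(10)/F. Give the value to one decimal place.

178.4

Cathode: Cr₂O₇²⁻/Cr³⁺; anode: Fe²⁺/Fe. E°cell = +1.76 V, n = 6.
log K = nE°cell / 0.0592 = (6)(+1.76) / 0.0592 = 178.4.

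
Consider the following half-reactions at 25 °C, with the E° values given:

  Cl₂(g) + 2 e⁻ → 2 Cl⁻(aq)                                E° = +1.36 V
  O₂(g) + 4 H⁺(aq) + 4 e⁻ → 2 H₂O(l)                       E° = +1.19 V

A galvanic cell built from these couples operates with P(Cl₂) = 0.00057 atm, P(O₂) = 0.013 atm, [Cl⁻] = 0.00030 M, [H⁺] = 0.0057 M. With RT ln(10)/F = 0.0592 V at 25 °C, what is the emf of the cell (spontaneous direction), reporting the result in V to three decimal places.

Cl₂/Cl⁻ is the cathode (higher E°), O₂/H₂O the anode: E°cell = +1.36 − (+1.19) = +0.17 V, n = 4.
Overall: 2 Cl₂(g) + 2 H₂O(l) → 4 Cl⁻(aq) + O₂(g) + 4 H⁺(aq)
Q = [Cl⁻]^4·P(O₂)·[H⁺]^4 / (P(Cl₂)^2); log Q = -18.466.
E = E° − (0.0592/n) log Q = +0.17 − (0.0592/4)(-18.466) = +0.443 V.

+0.443 V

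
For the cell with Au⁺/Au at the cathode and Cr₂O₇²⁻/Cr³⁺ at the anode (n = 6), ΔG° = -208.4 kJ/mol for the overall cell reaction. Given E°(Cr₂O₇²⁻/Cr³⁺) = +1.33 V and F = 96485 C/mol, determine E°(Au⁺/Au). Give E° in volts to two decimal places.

E°cell = −ΔG°/(nF) = −(-208.4×10³)/((6)(96485)) = +0.360 V.
Since Au⁺/Au is the cathode and Cr₂O₇²⁻/Cr³⁺ the anode, E°cell = E°(Au⁺/Au) − E°(Cr₂O₇²⁻/Cr³⁺).
So E°(Au⁺/Au) = E°cell + E°(Cr₂O₇²⁻/Cr³⁺) = +0.360 + (+1.33) = +1.69 V.

+1.69 V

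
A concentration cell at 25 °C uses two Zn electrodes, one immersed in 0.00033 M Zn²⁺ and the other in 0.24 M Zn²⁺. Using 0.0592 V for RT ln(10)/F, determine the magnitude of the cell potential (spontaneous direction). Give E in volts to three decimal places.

For a concentration cell E°cell = 0. The 0.24 M side is the cathode (reduction is favoured where [Zn²⁺] is higher).
With n = 2, E = −(0.0592/2) log([Zn²⁺]ₐₙ/[Zn²⁺]꜀ₐₜ) = −(0.0592/2) log(0.00033/0.24) = −(0.0592/2)(-2.862) = +0.085 V.

+0.085 V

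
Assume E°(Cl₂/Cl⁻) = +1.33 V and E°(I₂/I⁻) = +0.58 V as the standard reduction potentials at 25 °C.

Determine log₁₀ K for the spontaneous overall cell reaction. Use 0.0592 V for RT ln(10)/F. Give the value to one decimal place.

25.3

Cathode: Cl₂/Cl⁻; anode: I₂/I⁻. E°cell = +0.75 V, n = 2.
log K = nE°cell / 0.0592 = (2)(+0.75) / 0.0592 = 25.3.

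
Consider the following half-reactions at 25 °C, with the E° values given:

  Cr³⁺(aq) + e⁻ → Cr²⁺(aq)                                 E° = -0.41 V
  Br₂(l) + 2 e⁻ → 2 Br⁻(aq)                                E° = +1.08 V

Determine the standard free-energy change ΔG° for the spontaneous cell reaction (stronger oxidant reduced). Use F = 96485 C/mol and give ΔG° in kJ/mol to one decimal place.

Br₂/Br⁻ (E° = +1.08 V) is the cathode; Cr³⁺/Cr²⁺ (E° = -0.41 V) is the anode, so E°cell = +1.49 V.
Balancing electrons gives n = 2 (lcm of 2 and 1).
ΔG° = −nFE° = −(2)(96485)(+1.49) = -287,525 J = -287.5 kJ/mol.

-287.5 kJ/mol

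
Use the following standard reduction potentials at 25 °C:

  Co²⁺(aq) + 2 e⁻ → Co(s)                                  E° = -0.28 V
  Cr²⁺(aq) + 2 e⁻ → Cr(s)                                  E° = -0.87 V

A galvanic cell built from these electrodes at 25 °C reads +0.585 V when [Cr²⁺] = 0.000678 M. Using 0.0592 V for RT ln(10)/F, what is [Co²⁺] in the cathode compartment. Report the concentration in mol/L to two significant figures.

Co²⁺/Co is the cathode, Cr²⁺/Cr the anode: E°cell = +0.59 V, n = 2.
Overall reaction: Co²⁺(aq) + Cr(s) → Co(s) + Cr²⁺(aq); Q = [Cr²⁺]^1/[Co²⁺]^1.
From E = E° − (0.0592/n) log Q: log Q = (E° − E)·n/0.0592 = (+0.59 − (+0.585))·2/0.0592 = 0.1689.
So 1·log[Co²⁺] = 1·log(0.000678) − log Q = -3.1688 − (0.1689) = -3.3377; [Co²⁺] = 10^(-3.3377) ≈ 0.00046 M.

0.00046 M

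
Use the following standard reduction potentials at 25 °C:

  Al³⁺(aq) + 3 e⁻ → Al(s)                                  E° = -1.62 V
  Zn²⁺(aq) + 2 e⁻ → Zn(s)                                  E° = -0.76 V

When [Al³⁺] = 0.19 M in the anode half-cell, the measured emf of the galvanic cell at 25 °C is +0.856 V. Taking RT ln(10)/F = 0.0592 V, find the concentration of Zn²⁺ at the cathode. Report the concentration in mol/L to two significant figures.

Zn²⁺/Zn is the cathode, Al³⁺/Al the anode: E°cell = +0.86 V, n = 6.
Overall reaction: 3 Zn²⁺(aq) + 2 Al(s) → 3 Zn(s) + 2 Al³⁺(aq); Q = [Al³⁺]^2/[Zn²⁺]^3.
From E = E° − (0.0592/n) log Q: log Q = (E° − E)·n/0.0592 = (+0.86 − (+0.856))·6/0.0592 = 0.4054.
So 3·log[Zn²⁺] = 2·log(0.19) − log Q = -1.4425 − (0.4054) = -1.8479; log[Zn²⁺] = -1.8479 / 3 = -0.6160; [Zn²⁺] = 10^(-0.6160) ≈ 0.24 M.

0.24 M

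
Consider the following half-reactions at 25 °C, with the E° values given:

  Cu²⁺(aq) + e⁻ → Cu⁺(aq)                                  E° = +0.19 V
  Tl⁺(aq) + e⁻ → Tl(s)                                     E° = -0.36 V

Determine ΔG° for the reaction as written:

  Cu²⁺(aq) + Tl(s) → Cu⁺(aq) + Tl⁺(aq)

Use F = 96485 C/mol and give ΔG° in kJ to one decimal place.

As written, Cu²⁺/Cu⁺ is reduced (cathode) and Tl⁺/Tl is oxidised (anode), so E°cell = (+0.19) − (-0.36) = +0.55 V.
Balancing electrons gives n = 1.
ΔG° = −nFE° = −(1)(96485)(+0.55) = -53,067 J = -53.1 kJ.

-53.1 kJ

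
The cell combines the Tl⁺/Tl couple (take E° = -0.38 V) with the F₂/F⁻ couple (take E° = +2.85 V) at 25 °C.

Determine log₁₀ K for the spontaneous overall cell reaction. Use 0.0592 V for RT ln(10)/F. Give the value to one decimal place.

109.1

Cathode: F₂/F⁻; anode: Tl⁺/Tl. E°cell = +3.23 V, n = 2.
log K = nE°cell / 0.0592 = (2)(+3.23) / 0.0592 = 109.1.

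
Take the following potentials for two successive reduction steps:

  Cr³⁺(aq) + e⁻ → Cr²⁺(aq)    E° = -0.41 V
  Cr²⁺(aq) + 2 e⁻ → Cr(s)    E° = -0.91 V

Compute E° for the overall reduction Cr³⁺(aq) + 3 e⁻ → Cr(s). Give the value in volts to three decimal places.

Adding the free-energy changes (−nFE°) of the two steps gives −n₃FE°₃ = −n₁FE°₁ − n₂FE°₂.
E°₃ = (1×-0.41 + 2×-0.91) / 3 = (-2.230) / 3 = -0.743 V.

-0.743 V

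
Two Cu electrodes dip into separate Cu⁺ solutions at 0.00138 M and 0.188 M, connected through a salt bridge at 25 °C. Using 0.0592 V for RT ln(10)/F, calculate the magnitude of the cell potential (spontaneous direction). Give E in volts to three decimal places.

+0.126 V

For a concentration cell E°cell = 0. The 0.188 M side is the cathode (reduction is favoured where [Cu⁺] is higher).
With n = 1, E = −(0.0592/1) log([Cu⁺]ₐₙ/[Cu⁺]꜀ₐₜ) = −(0.0592/1) log(0.00138/0.188) = −(0.0592/1)(-2.134) = +0.126 V.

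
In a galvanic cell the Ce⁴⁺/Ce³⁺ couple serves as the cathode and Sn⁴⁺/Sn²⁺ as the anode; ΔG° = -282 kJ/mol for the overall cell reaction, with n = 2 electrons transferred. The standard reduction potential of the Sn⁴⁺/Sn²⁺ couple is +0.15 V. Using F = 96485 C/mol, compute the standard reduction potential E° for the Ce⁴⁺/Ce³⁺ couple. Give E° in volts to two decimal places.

E°cell = −ΔG°/(nF) = −(-282×10³)/((2)(96485)) = +1.461 V.
Since Ce⁴⁺/Ce³⁺ is the cathode and Sn⁴⁺/Sn²⁺ the anode, E°cell = E°(Ce⁴⁺/Ce³⁺) − E°(Sn⁴⁺/Sn²⁺).
So E°(Ce⁴⁺/Ce³⁺) = E°cell + E°(Sn⁴⁺/Sn²⁺) = +1.461 + (+0.15) = +1.61 V.

+1.61 V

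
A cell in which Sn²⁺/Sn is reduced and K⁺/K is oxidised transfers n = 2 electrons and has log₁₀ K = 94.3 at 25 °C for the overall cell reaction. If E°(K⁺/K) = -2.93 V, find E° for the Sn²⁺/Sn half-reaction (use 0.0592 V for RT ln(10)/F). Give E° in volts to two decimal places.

E°cell = (0.0592/n)·log K = (0.0592/2)(94.3) = +2.791 V.
Since Sn²⁺/Sn is the cathode and K⁺/K the anode, E°cell = E°(Sn²⁺/Sn) − E°(K⁺/K).
So E°(Sn²⁺/Sn) = E°cell + E°(K⁺/K) = +2.791 + (-2.93) = -0.14 V.

-0.14 V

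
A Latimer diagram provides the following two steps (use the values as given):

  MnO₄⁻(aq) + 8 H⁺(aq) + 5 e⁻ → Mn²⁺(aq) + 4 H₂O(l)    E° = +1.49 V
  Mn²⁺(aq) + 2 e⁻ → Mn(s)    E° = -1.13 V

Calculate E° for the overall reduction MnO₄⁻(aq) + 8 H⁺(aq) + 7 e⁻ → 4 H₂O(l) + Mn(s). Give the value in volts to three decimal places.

+0.741 V

Adding the free-energy changes (−nFE°) of the two steps gives −n₃FE°₃ = −n₁FE°₁ − n₂FE°₂.
E°₃ = (5×+1.49 + 2×-1.13) / 7 = (+5.190) / 7 = +0.741 V.
E° values themselves are not directly additive — weighting by electron count is essential.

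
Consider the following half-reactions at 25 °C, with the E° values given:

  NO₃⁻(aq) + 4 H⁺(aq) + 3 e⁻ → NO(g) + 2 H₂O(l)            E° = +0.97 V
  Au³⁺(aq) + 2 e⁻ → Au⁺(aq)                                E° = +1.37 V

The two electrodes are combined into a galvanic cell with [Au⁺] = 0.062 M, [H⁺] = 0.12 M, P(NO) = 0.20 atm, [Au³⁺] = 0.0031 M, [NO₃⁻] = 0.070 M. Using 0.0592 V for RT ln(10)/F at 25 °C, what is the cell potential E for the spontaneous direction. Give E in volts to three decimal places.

Au³⁺/Au⁺ is the cathode (higher E°), NO₃⁻/NO the anode: E°cell = +1.37 − (+0.97) = +0.40 V, n = 6.
Overall: 3 Au³⁺(aq) + 2 NO(g) + 4 H₂O(l) → 3 Au⁺(aq) + 2 NO₃⁻(aq) + 8 H⁺(aq)
Q = [Au⁺]^3·[NO₃⁻]^2·[H⁺]^8 / ([Au³⁺]^3·P(NO)^2); log Q = -4.375.
E = E° − (0.0592/n) log Q = +0.40 − (0.0592/6)(-4.375) = +0.443 V.

+0.443 V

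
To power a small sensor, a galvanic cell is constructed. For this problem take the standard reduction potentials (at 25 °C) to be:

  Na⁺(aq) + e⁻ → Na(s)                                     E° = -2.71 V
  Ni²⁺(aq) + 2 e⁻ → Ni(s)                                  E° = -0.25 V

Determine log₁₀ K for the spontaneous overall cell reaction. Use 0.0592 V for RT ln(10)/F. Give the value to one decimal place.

Cathode: Ni²⁺/Ni; anode: Na⁺/Na. E°cell = +2.46 V, n = 2.
log K = nE°cell / 0.0592 = (2)(+2.46) / 0.0592 = 83.1.

83.1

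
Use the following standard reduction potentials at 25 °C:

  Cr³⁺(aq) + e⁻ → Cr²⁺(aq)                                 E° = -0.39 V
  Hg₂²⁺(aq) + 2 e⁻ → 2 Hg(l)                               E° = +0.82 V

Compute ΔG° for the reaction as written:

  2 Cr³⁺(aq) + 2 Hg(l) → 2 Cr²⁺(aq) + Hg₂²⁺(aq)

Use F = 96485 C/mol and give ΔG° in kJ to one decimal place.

As written, Cr³⁺/Cr²⁺ is reduced (cathode) and Hg₂²⁺/Hg is oxidised (anode), so E°cell = (-0.39) − (+0.82) = -1.21 V.
Balancing electrons gives n = 2.
ΔG° = −nFE° = −(2)(96485)(-1.21) = 233,494 J = +233.5 kJ.

+233.5 kJ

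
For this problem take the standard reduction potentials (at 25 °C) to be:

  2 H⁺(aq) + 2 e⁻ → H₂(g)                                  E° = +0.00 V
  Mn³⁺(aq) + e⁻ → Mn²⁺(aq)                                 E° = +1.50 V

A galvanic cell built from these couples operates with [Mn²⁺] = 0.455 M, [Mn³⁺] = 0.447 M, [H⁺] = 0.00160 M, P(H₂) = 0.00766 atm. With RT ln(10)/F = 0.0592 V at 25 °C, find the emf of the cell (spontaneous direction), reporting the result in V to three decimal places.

+1.602 V

Mn³⁺/Mn²⁺ is the cathode (higher E°), H⁺/H₂ the anode: E°cell = +1.50 − (+0.00) = +1.50 V, n = 2.
Overall: 2 Mn³⁺(aq) + H₂(g) → 2 Mn²⁺(aq) + 2 H⁺(aq)
Q = [Mn²⁺]^2·[H⁺]^2 / ([Mn³⁺]^2·P(H₂)); log Q = -3.461.
E = E° − (0.0592/n) log Q = +1.50 − (0.0592/2)(-3.461) = +1.602 V.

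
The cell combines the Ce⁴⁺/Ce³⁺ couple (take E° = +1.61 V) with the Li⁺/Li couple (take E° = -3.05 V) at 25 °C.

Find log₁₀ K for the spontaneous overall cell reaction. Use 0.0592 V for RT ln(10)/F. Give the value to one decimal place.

Cathode: Ce⁴⁺/Ce³⁺; anode: Li⁺/Li. E°cell = +4.66 V, n = 1.
log K = nE°cell / 0.0592 = (1)(+4.66) / 0.0592 = 78.7.

78.7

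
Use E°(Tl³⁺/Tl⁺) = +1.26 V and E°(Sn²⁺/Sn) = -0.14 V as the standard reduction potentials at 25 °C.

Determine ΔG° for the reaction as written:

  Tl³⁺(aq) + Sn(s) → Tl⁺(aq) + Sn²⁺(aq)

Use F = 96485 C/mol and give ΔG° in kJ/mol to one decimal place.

As written, Tl³⁺/Tl⁺ is reduced (cathode) and Sn²⁺/Sn is oxidised (anode), so E°cell = (+1.26) − (-0.14) = +1.40 V.
Balancing electrons gives n = 2.
ΔG° = −nFE° = −(2)(96485)(+1.40) = -270,158 J = -270.2 kJ/mol.

-270.2 kJ/mol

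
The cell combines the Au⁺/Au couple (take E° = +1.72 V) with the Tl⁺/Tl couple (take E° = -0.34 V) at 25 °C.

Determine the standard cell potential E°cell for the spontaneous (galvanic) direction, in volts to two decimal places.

The Au⁺/Au couple has the higher reduction potential, so it is the cathode; Tl⁺/Tl is oxidised at the anode.
E°cell = E°(cathode) − E°(anode) = (+1.72) − (-0.34) = +2.06 V.

+2.06 V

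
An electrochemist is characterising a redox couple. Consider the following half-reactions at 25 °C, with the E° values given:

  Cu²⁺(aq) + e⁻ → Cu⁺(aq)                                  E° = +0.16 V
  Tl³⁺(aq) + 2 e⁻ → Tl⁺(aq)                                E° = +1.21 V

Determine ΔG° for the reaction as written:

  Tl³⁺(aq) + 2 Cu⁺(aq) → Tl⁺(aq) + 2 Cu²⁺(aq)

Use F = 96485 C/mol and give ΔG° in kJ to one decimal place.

-202.6 kJ

As written, Tl³⁺/Tl⁺ is reduced (cathode) and Cu²⁺/Cu⁺ is oxidised (anode), so E°cell = (+1.21) − (+0.16) = +1.05 V.
Balancing electrons gives n = 2.
ΔG° = −nFE° = −(2)(96485)(+1.05) = -202,618 J = -202.6 kJ.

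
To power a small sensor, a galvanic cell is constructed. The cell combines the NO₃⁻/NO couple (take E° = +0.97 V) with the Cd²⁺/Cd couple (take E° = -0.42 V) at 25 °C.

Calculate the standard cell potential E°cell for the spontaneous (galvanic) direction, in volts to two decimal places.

The NO₃⁻/NO couple has the higher reduction potential, so it is the cathode; Cd²⁺/Cd is oxidised at the anode.
E°cell = E°(cathode) − E°(anode) = (+0.97) − (-0.42) = +1.39 V.
Since E°cell > 0, the reaction is spontaneous under standard conditions.

+1.39 V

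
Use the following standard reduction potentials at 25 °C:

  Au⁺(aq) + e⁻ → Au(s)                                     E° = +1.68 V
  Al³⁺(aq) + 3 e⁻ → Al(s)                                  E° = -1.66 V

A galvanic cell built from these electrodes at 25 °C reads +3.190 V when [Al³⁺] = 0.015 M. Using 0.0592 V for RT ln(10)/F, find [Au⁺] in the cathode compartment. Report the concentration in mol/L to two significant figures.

Au⁺/Au is the cathode, Al³⁺/Al the anode: E°cell = +3.34 V, n = 3.
Overall reaction: 3 Au⁺(aq) + Al(s) → 3 Au(s) + Al³⁺(aq); Q = [Al³⁺]^1/[Au⁺]^3.
From E = E° − (0.0592/n) log Q: log Q = (E° − E)·n/0.0592 = (+3.34 − (+3.190))·3/0.0592 = 7.6014.
So 3·log[Au⁺] = 1·log(0.015) − log Q = -1.8239 − (7.6014) = -9.4253; log[Au⁺] = -9.4253 / 3 = -3.1418; [Au⁺] = 10^(-3.1418) ≈ 0.00072 M.

0.00072 M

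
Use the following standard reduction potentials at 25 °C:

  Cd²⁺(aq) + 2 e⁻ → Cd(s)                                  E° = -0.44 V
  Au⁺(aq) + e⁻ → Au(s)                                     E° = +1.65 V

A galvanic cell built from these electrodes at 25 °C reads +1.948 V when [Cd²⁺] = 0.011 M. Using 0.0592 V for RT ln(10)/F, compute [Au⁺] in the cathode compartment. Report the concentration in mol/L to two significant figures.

0.00042 M

Au⁺/Au is the cathode, Cd²⁺/Cd the anode: E°cell = +2.09 V, n = 2.
Overall reaction: 2 Au⁺(aq) + Cd(s) → 2 Au(s) + Cd²⁺(aq); Q = [Cd²⁺]^1/[Au⁺]^2.
From E = E° − (0.0592/n) log Q: log Q = (E° − E)·n/0.0592 = (+2.09 − (+1.948))·2/0.0592 = 4.7973.
So 2·log[Au⁺] = 1·log(0.011) − log Q = -1.9586 − (4.7973) = -6.7559; log[Au⁺] = -6.7559 / 2 = -3.3779; [Au⁺] = 10^(-3.3779) ≈ 0.00042 M.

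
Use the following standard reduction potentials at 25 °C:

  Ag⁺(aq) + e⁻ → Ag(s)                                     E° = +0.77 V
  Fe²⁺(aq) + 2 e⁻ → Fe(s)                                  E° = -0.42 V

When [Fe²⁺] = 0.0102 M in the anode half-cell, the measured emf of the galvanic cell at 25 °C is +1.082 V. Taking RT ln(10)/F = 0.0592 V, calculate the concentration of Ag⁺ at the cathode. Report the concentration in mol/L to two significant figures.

Ag⁺/Ag is the cathode, Fe²⁺/Fe the anode: E°cell = +1.19 V, n = 2.
Overall reaction: 2 Ag⁺(aq) + Fe(s) → 2 Ag(s) + Fe²⁺(aq); Q = [Fe²⁺]^1/[Ag⁺]^2.
From E = E° − (0.0592/n) log Q: log Q = (E° − E)·n/0.0592 = (+1.19 − (+1.082))·2/0.0592 = 3.6486.
So 2·log[Ag⁺] = 1·log(0.0102) − log Q = -1.9914 − (3.6486) = -5.6400; log[Ag⁺] = -5.6400 / 2 = -2.8200; [Ag⁺] = 10^(-2.8200) ≈ 0.0015 M.

0.0015 M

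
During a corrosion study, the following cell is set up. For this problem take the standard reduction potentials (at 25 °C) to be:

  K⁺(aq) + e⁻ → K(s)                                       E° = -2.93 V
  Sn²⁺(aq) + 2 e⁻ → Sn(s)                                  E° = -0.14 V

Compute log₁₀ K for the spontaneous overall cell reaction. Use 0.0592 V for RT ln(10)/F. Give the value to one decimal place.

Cathode: Sn²⁺/Sn; anode: K⁺/K. E°cell = +2.79 V, n = 2.
log K = nE°cell / 0.0592 = (2)(+2.79) / 0.0592 = 94.3.

94.3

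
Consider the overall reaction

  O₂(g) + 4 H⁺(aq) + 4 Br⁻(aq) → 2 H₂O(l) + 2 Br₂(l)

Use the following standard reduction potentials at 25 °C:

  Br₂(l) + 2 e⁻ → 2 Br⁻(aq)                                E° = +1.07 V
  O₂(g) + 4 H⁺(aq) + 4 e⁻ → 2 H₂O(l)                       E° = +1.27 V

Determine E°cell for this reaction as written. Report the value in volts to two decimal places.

+0.20 V

The O₂/H₂O couple has the higher reduction potential, so it is the cathode; Br₂/Br⁻ is oxidised at the anode.
E°cell = E°(cathode) − E°(anode) = (+1.27) − (+1.07) = +0.20 V.
Since E°cell > 0, the reaction is spontaneous under standard conditions.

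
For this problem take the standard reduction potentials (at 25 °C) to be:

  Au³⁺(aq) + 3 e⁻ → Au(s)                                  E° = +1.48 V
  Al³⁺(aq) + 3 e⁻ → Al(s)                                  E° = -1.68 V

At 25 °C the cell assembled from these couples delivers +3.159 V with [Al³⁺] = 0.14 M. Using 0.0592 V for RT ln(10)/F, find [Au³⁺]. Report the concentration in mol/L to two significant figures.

0.12 M

Au³⁺/Au is the cathode, Al³⁺/Al the anode: E°cell = +3.16 V, n = 3.
Overall reaction: Au³⁺(aq) + Al(s) → Au(s) + Al³⁺(aq); Q = [Al³⁺]^1/[Au³⁺]^1.
From E = E° − (0.0592/n) log Q: log Q = (E° − E)·n/0.0592 = (+3.16 − (+3.159))·3/0.0592 = 0.0507.
So 1·log[Au³⁺] = 1·log(0.14) − log Q = -0.8539 − (0.0507) = -0.9046; [Au³⁺] = 10^(-0.9046) ≈ 0.12 M.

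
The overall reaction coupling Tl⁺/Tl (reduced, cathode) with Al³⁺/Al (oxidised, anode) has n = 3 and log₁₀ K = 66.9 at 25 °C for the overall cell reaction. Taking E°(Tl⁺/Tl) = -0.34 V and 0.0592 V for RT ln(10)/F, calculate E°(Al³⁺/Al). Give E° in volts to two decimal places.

-1.66 V

E°cell = (0.0592/n)·log K = (0.0592/3)(66.9) = +1.320 V.
Since Tl⁺/Tl is the cathode and Al³⁺/Al the anode, E°cell = E°(Tl⁺/Tl) − E°(Al³⁺/Al).
So E°(Al³⁺/Al) = E°(Tl⁺/Tl) − E°cell = (-0.34) − (+1.320) = -1.66 V.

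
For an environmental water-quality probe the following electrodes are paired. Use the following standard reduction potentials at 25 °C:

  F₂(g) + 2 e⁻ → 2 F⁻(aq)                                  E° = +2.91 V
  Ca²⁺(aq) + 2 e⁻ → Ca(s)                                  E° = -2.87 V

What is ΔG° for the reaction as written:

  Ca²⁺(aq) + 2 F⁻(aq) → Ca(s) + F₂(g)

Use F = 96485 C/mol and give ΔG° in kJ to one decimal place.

+1115.4 kJ

As written, Ca²⁺/Ca is reduced (cathode) and F₂/F⁻ is oxidised (anode), so E°cell = (-2.87) − (+2.91) = -5.78 V.
Balancing electrons gives n = 2.
ΔG° = −nFE° = −(2)(96485)(-5.78) = 1,115,367 J = +1115.4 kJ.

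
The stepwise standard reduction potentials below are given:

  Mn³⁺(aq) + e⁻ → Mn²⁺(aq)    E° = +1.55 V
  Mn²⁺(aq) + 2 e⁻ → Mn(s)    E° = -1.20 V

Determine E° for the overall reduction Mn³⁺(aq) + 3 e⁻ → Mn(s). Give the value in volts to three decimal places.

Standard free energies of sequential steps add: ΔG°₃ = ΔG°₁ + ΔG°₂, so n₃E°₃ = n₁E°₁ + n₂E°₂.
E°₃ = (1×+1.55 + 2×-1.20) / 3 = (-0.850) / 3 = -0.283 V.
Simply averaging or adding the two E° values would be wrong; the electron-weighted sum is required.

-0.283 V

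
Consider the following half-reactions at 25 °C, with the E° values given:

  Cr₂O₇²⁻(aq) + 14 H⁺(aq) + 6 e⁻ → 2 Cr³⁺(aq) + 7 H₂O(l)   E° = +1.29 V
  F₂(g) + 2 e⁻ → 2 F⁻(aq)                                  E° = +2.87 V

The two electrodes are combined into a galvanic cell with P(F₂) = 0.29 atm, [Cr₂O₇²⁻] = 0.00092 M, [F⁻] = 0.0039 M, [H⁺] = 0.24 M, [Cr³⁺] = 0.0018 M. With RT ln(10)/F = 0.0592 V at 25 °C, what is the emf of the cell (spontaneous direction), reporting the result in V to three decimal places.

+1.768 V

F₂/F⁻ is the cathode (higher E°), Cr₂O₇²⁻/Cr³⁺ the anode: E°cell = +2.87 − (+1.29) = +1.58 V, n = 6.
Overall: 3 F₂(g) + 2 Cr³⁺(aq) + 7 H₂O(l) → 6 F⁻(aq) + Cr₂O₇²⁻(aq) + 14 H⁺(aq)
Q = [F⁻]^6·[Cr₂O₇²⁻]·[H⁺]^14 / (P(F₂)^3·[Cr³⁺]^2); log Q = -19.065.
E = E° − (0.0592/n) log Q = +1.58 − (0.0592/6)(-19.065) = +1.768 V.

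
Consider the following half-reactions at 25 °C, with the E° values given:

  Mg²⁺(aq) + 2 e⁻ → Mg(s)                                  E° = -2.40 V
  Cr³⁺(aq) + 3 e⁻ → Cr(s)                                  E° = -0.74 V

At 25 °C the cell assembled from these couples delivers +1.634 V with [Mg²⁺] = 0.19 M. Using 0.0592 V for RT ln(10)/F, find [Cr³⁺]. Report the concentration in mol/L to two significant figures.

0.0040 M

Cr³⁺/Cr is the cathode, Mg²⁺/Mg the anode: E°cell = +1.66 V, n = 6.
Overall reaction: 2 Cr³⁺(aq) + 3 Mg(s) → 2 Cr(s) + 3 Mg²⁺(aq); Q = [Mg²⁺]^3/[Cr³⁺]^2.
From E = E° − (0.0592/n) log Q: log Q = (E° − E)·n/0.0592 = (+1.66 − (+1.634))·6/0.0592 = 2.6351.
So 2·log[Cr³⁺] = 3·log(0.19) − log Q = -2.1637 − (2.6351) = -4.7988; log[Cr³⁺] = -4.7988 / 2 = -2.3994; [Cr³⁺] = 10^(-2.3994) ≈ 0.0040 M.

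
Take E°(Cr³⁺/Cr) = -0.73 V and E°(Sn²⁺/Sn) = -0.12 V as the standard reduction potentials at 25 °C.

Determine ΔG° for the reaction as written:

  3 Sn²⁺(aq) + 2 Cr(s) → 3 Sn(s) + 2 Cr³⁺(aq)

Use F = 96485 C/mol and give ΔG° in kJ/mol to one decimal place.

-353.1 kJ/mol

As written, Sn²⁺/Sn is reduced (cathode) and Cr³⁺/Cr is oxidised (anode), so E°cell = (-0.12) − (-0.73) = +0.61 V.
Balancing electrons gives n = 6.
ΔG° = −nFE° = −(6)(96485)(+0.61) = -353,135 J = -353.1 kJ/mol.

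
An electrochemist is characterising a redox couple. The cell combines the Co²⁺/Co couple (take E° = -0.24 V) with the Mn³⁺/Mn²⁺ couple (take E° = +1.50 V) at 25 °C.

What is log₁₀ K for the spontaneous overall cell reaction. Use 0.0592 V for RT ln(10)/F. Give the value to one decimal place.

58.8

Cathode: Mn³⁺/Mn²⁺; anode: Co²⁺/Co. E°cell = +1.74 V, n = 2.
log K = nE°cell / 0.0592 = (2)(+1.74) / 0.0592 = 58.8.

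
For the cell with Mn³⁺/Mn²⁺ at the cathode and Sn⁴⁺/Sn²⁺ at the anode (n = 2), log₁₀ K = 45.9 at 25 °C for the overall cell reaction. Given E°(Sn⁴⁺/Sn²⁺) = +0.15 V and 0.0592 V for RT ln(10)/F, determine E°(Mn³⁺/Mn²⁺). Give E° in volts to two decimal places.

E°cell = (0.0592/n)·log K = (0.0592/2)(45.9) = +1.359 V.
Since Mn³⁺/Mn²⁺ is the cathode and Sn⁴⁺/Sn²⁺ the anode, E°cell = E°(Mn³⁺/Mn²⁺) − E°(Sn⁴⁺/Sn²⁺).
So E°(Mn³⁺/Mn²⁺) = E°cell + E°(Sn⁴⁺/Sn²⁺) = +1.359 + (+0.15) = +1.51 V.

+1.51 V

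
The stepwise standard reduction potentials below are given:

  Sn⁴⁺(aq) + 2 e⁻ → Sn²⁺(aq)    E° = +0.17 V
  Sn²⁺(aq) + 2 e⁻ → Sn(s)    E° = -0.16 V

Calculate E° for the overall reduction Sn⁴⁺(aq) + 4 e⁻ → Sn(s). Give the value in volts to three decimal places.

+0.005 V

Since ΔG° = −nFE° is additive over sequential reductions, n₃E°₃ = n₁E°₁ + n₂E°₂.
E°₃ = (2×+0.17 + 2×-0.16) / 4 = (+0.020) / 4 = +0.005 V.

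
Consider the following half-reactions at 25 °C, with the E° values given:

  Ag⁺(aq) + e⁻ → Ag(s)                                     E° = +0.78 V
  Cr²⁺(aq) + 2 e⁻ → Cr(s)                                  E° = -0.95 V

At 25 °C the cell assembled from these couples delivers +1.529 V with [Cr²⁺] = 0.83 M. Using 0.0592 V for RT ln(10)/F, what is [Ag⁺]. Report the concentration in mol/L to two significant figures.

0.00037 M

Ag⁺/Ag is the cathode, Cr²⁺/Cr the anode: E°cell = +1.73 V, n = 2.
Overall reaction: 2 Ag⁺(aq) + Cr(s) → 2 Ag(s) + Cr²⁺(aq); Q = [Cr²⁺]^1/[Ag⁺]^2.
From E = E° − (0.0592/n) log Q: log Q = (E° − E)·n/0.0592 = (+1.73 − (+1.529))·2/0.0592 = 6.7905.
So 2·log[Ag⁺] = 1·log(0.83) − log Q = -0.0809 − (6.7905) = -6.8714; log[Ag⁺] = -6.8714 / 2 = -3.4357; [Ag⁺] = 10^(-3.4357) ≈ 0.00037 M.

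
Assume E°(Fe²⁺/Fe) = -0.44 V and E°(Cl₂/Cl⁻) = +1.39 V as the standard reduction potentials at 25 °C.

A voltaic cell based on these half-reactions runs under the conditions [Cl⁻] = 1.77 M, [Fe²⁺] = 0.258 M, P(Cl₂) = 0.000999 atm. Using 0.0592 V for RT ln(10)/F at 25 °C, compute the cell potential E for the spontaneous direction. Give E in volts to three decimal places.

Cl₂/Cl⁻ is the cathode (higher E°), Fe²⁺/Fe the anode: E°cell = +1.39 − (-0.44) = +1.83 V, n = 2.
Overall: Cl₂(g) + Fe(s) → 2 Cl⁻(aq) + Fe²⁺(aq)
Q = [Cl⁻]^2·[Fe²⁺] / (P(Cl₂)); log Q = 2.908.
E = E° − (0.0592/n) log Q = +1.83 − (0.0592/2)(2.908) = +1.744 V.

+1.744 V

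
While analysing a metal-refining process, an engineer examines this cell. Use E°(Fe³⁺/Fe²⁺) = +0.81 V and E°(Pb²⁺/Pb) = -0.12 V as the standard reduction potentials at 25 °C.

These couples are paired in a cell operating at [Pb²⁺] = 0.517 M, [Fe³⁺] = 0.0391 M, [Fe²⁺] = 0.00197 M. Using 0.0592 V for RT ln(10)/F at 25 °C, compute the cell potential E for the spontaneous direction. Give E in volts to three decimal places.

Fe³⁺/Fe²⁺ is the cathode (higher E°), Pb²⁺/Pb the anode: E°cell = +0.81 − (-0.12) = +0.93 V, n = 2.
Overall: 2 Fe³⁺(aq) + Pb(s) → 2 Fe²⁺(aq) + Pb²⁺(aq)
Q = [Fe²⁺]^2·[Pb²⁺] / ([Fe³⁺]^2); log Q = -2.882.
E = E° − (0.0592/n) log Q = +0.93 − (0.0592/2)(-2.882) = +1.015 V.

+1.015 V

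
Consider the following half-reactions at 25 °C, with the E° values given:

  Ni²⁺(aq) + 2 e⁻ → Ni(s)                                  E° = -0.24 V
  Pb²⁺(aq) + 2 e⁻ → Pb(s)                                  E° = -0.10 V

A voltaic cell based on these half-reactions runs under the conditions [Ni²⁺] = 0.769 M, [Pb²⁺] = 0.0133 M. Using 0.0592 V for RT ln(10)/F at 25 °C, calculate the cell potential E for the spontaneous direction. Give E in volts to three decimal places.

+0.088 V

Pb²⁺/Pb is the cathode (higher E°), Ni²⁺/Ni the anode: E°cell = -0.10 − (-0.24) = +0.14 V, n = 2.
Overall: Pb²⁺(aq) + Ni(s) → Pb(s) + Ni²⁺(aq)
Q = [Ni²⁺] / ([Pb²⁺]); log Q = 1.762.
E = E° − (0.0592/n) log Q = +0.14 − (0.0592/2)(1.762) = +0.088 V.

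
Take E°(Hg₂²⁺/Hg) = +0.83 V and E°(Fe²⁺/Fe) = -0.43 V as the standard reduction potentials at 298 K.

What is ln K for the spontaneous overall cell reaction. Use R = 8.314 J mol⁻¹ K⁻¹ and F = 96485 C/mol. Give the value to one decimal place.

98.1

Cathode: Hg₂²⁺/Hg; anode: Fe²⁺/Fe. E°cell = (+0.83) − (-0.43) = +1.26 V, with n = 2.
ΔG° = −nFE° = −RT ln K, so ln K = nFE°/(RT) = (2)(96485)(+1.26) / ((8.314)(298)) = 98.137.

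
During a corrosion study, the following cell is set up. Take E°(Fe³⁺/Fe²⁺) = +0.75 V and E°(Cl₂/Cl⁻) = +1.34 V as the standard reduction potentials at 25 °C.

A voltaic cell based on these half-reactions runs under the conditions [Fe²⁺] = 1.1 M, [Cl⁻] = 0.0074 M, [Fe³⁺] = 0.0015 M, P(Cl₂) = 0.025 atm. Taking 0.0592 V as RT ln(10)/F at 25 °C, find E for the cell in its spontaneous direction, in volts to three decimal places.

Cl₂/Cl⁻ is the cathode (higher E°), Fe³⁺/Fe²⁺ the anode: E°cell = +1.34 − (+0.75) = +0.59 V, n = 2.
Overall: Cl₂(g) + 2 Fe²⁺(aq) → 2 Cl⁻(aq) + 2 Fe³⁺(aq)
Q = [Cl⁻]^2·[Fe³⁺]^2 / (P(Cl₂)·[Fe²⁺]^2); log Q = -8.390.
E = E° − (0.0592/n) log Q = +0.59 − (0.0592/2)(-8.390) = +0.838 V.

+0.838 V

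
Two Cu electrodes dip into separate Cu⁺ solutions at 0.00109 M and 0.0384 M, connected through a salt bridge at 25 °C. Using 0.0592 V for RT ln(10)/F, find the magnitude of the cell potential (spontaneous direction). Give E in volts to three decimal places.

+0.092 V

For a concentration cell E°cell = 0. The 0.0384 M side is the cathode (reduction is favoured where [Cu⁺] is higher).
With n = 1, E = −(0.0592/1) log([Cu⁺]ₐₙ/[Cu⁺]꜀ₐₜ) = −(0.0592/1) log(0.00109/0.0384) = −(0.0592/1)(-1.547) = +0.092 V.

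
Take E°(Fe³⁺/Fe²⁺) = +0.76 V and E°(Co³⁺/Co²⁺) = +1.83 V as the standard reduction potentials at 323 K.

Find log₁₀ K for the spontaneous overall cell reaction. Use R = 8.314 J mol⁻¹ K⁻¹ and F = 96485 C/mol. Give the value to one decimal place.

16.7

Cathode: Co³⁺/Co²⁺; anode: Fe³⁺/Fe²⁺. E°cell = (+1.83) − (+0.76) = +1.07 V, with n = 1.
ΔG° = −nFE° = −RT ln K, so ln K = nFE°/(RT) = (1)(96485)(+1.07) / ((8.314)(323)) = 38.444.
log₁₀ K = 38.444 / ln 10 = 16.7.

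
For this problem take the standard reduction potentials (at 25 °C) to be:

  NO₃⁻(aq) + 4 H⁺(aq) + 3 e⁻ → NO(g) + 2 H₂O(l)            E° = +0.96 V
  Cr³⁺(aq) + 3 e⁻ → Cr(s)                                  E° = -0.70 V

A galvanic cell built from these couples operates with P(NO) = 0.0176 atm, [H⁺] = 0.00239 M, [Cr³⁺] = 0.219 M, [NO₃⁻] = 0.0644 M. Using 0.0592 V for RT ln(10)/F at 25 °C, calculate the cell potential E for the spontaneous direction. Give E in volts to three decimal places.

+1.477 V

NO₃⁻/NO is the cathode (higher E°), Cr³⁺/Cr the anode: E°cell = +0.96 − (-0.70) = +1.66 V, n = 3.
Overall: NO₃⁻(aq) + 4 H⁺(aq) + Cr(s) → NO(g) + 2 H₂O(l) + Cr³⁺(aq)
Q = P(NO)·[Cr³⁺] / ([NO₃⁻]·[H⁺]^4); log Q = 9.263.
E = E° − (0.0592/n) log Q = +1.66 − (0.0592/3)(9.263) = +1.477 V.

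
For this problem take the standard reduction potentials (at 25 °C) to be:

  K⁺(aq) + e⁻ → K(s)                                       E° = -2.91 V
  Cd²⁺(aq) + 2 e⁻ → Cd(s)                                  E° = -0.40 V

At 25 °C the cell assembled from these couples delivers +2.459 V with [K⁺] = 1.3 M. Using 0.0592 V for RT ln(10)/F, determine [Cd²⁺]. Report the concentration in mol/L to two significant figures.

0.032 M

Cd²⁺/Cd is the cathode, K⁺/K the anode: E°cell = +2.51 V, n = 2.
Overall reaction: Cd²⁺(aq) + 2 K(s) → Cd(s) + 2 K⁺(aq); Q = [K⁺]^2/[Cd²⁺]^1.
From E = E° − (0.0592/n) log Q: log Q = (E° − E)·n/0.0592 = (+2.51 − (+2.459))·2/0.0592 = 1.7230.
So 1·log[Cd²⁺] = 2·log(1.3) − log Q = 0.2279 − (1.7230) = -1.4951; [Cd²⁺] = 10^(-1.4951) ≈ 0.032 M.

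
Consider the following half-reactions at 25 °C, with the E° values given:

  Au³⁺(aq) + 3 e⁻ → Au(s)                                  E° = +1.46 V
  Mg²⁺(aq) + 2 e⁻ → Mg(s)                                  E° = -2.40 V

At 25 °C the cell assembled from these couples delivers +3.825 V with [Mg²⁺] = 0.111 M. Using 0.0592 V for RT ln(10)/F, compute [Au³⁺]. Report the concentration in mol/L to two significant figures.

0.00062 M

Au³⁺/Au is the cathode, Mg²⁺/Mg the anode: E°cell = +3.86 V, n = 6.
Overall reaction: 2 Au³⁺(aq) + 3 Mg(s) → 2 Au(s) + 3 Mg²⁺(aq); Q = [Mg²⁺]^3/[Au³⁺]^2.
From E = E° − (0.0592/n) log Q: log Q = (E° − E)·n/0.0592 = (+3.86 − (+3.825))·6/0.0592 = 3.5473.
So 2·log[Au³⁺] = 3·log(0.111) − log Q = -2.8640 − (3.5473) = -6.4113; log[Au³⁺] = -6.4113 / 2 = -3.2056; [Au³⁺] = 10^(-3.2056) ≈ 0.00062 M.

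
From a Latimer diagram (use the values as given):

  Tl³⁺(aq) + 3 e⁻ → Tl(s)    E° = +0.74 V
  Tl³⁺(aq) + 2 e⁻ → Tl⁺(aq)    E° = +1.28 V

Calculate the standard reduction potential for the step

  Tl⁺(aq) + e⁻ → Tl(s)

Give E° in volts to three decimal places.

Sequential free energies add, so n₃E°₃ = n₁E°₁ + n₂E°₂.
With n₃ = 3, and the known step contributing 2×(+1.28) V, the unknown satisfies 1·E° = 3×(+0.74) − 2×(+1.28) = -0.340.
E° = -0.340 / 1 = -0.340 V.

-0.340 V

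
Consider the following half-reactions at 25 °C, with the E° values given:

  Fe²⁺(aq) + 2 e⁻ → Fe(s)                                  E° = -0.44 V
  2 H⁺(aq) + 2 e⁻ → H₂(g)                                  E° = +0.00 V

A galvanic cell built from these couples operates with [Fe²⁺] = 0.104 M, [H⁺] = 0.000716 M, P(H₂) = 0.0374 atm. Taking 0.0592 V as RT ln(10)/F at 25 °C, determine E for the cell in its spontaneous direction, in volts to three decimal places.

H⁺/H₂ is the cathode (higher E°), Fe²⁺/Fe the anode: E°cell = +0.00 − (-0.44) = +0.44 V, n = 2.
Overall: 2 H⁺(aq) + Fe(s) → H₂(g) + Fe²⁺(aq)
Q = P(H₂)·[Fe²⁺] / ([H⁺]^2); log Q = 3.880.
E = E° − (0.0592/n) log Q = +0.44 − (0.0592/2)(3.880) = +0.325 V.

+0.325 V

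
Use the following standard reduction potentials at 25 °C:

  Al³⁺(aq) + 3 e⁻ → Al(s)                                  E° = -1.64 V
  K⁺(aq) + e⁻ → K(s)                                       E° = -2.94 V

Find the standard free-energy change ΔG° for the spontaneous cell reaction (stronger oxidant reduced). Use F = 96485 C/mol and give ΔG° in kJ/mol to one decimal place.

Al³⁺/Al (E° = -1.64 V) is the cathode; K⁺/K (E° = -2.94 V) is the anode, so E°cell = +1.30 V.
Balancing electrons gives n = 3 (lcm of 3 and 1).
ΔG° = −nFE° = −(3)(96485)(+1.30) = -376,292 J = -376.3 kJ/mol.

-376.3 kJ/mol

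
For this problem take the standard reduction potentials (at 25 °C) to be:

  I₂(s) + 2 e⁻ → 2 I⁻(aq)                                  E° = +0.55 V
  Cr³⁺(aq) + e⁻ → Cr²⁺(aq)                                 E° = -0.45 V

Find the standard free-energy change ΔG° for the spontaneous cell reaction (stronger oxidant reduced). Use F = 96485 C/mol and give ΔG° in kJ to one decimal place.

-193.0 kJ

I₂/I⁻ (E° = +0.55 V) is the cathode; Cr³⁺/Cr²⁺ (E° = -0.45 V) is the anode, so E°cell = +1.00 V.
Balancing electrons gives n = 2 (lcm of 2 and 1).
ΔG° = −nFE° = −(2)(96485)(+1.00) = -192,970 J = -193.0 kJ.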